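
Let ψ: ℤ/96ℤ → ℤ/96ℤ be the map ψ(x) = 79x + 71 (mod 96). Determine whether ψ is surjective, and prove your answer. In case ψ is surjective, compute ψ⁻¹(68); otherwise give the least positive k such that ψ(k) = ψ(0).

Since gcd(79, 96) = 1, 79 is invertible modulo 96. Euclid's algorithm: 96 = 1·79 + 17, 79 = 4·17 + 11, 17 = 1·11 + 6, 11 = 1·6 + 5, 6 = 1·5 + 1; back-substituting gives 1 = 79·79 − 65·96, so 79⁻¹ ≡ 79 (mod 96).
Then y ↦ 79(y − 71) is a two-sided inverse to ψ, so every y ∈ ℤ/96ℤ has a preimage.
Therefore ψ is surjective.
Since ψ is surjective, we find ψ⁻¹(68): we need 79x ≡ 68 − 71 ≡ 93 (mod 96). Using 79⁻¹ = 79: x ≡ 79·93 = 7347 = 76·96 + 51, so x = 51.
Check: ψ(51) = 79·51 + 71 = 4100 = 42·96 + 68 ≡ 68 (mod 96).

51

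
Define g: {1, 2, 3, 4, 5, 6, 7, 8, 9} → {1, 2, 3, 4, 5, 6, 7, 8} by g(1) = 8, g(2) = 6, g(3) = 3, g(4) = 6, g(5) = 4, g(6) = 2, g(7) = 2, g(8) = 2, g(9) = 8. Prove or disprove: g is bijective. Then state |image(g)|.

5

g(2) = 6 = g(4) with 2 ≠ 4, so g is not injective, hence not bijective.
The image of g is {2, 3, 4, 6, 8}, which has 5 elements.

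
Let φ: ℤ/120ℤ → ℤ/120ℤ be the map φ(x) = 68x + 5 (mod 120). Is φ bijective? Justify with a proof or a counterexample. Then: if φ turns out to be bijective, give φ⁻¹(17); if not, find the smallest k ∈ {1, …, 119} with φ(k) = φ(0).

30

We have gcd(68, 120) = 4 > 1. Taking x_1 = 0 and x_2 = 30: φ(0) = 5 and φ(30) = 68·30 + 5 = 2045 ≡ 5 (mod 120).
So φ(0) = φ(30) while 0 ≠ 30, so φ is not injective, hence not bijective.
Since φ is not bijective, we find the least positive k with φ(k) = φ(0): this means 68k ≡ 0 (mod 120), i.e. 120 ∣ 68k. Since gcd(68, 120) = 4, dividing through by 4 this holds exactly when 30 ∣ 17k, and as gcd(17, 30) = 1, exactly when 30 ∣ k.
The smallest positive such k is 30.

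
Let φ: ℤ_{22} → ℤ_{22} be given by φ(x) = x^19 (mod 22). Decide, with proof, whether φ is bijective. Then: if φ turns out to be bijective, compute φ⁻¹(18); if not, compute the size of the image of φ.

Computing x^19 mod 22 for each x (by repeated squaring, reducing mod 22 at every step), the values φ(0), φ(1), …, φ(21) are: 0, 1, 6, 15, 14, 9, 2, 19, 18, 5, 10, 11, 12, 17, 4, 3, 20, 13, 8, 7, 16, 21.
Every element of ℤ_{22} appears exactly once in this list, so φ is a bijection, and in particular bijective.
Since φ is bijective, we read off the preimage of 18 from the same table: φ(8) = 18, so φ⁻¹(18) = 8.

8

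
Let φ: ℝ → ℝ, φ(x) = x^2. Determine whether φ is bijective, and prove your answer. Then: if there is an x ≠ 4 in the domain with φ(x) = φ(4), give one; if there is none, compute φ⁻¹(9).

φ(4) = 16 = (−4)^2 = φ(−4) (since 2 is even), with 4 ≠ −4. So φ is not injective, hence not bijective.
For the follow-up, such an x exists: taking x = −4 ∈ ℝ gives φ(−4) = 16 = φ(4) with −4 ≠ 4.

-4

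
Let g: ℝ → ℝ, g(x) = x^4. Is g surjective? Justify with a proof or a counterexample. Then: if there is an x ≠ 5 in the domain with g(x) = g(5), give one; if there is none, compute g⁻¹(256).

Since 4 is even, x^4 ≥ 0 for all x ∈ ℝ, so −1 ∈ ℝ has no preimage. So g is not surjective.
For the follow-up, such an x exists: taking x = −5 ∈ ℝ gives g(−5) = 625 = g(5) with −5 ≠ 5.

-5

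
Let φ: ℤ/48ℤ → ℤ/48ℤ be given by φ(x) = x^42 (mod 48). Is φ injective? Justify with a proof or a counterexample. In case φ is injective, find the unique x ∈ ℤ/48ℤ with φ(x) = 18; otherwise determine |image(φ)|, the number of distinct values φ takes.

6

φ(2): Repeated squaring mod 48: 2^1 ≡ 2, 2^2 ≡ 2² = 4, 2^4 ≡ 4² = 16, 2^8 ≡ 16² = 256 ≡ 16, 2^16 ≡ 16² = 256 ≡ 16, 2^32 ≡ 16² = 256 ≡ 16. Since 42 = 32 + 8 + 2, 2^42 ≡ 16·16·4: 16·16 = 256 ≡ 16, then 16·4 = 64 ≡ 16. So 2^42 ≡ 16 (mod 48).
φ(4): Repeated squaring mod 48: 4^1 ≡ 4, 4^2 ≡ 4² = 16, 4^4 ≡ 16² = 256 ≡ 16, 4^8 ≡ 16² = 256 ≡ 16, 4^16 ≡ 16² = 256 ≡ 16, 4^32 ≡ 16² = 256 ≡ 16. Since 42 = 32 + 8 + 2, 4^42 ≡ 16·16·16: 16·16 = 256 ≡ 16, then 16·16 = 256 ≡ 16. So 4^42 ≡ 16 (mod 48).
So φ(2) = φ(4) = 16 while 2 ≠ 4, hence φ is not injective.
Since φ is not injective, we determine |image(φ)|. Computing x^42 mod 48 for each x (by repeated squaring, reducing mod 48 at every step), the values φ(0), φ(1), …, φ(47) are: 0, 1, 16, 9, 16, 25, 0, 1, 16, 33, 16, 25, 0, 25, 16, 33, 16, 1, 0, 25, 16, 9, 16, 1, 0, 1, 16, 9, 16, 25, 0, 1, 16, 33, 16, 25, 0, 25, 16, 33, 16, 1, 0, 25, 16, 9, 16, 1.
The distinct values are {0, 1, 9, 16, 25, 33}; there are 6 of them.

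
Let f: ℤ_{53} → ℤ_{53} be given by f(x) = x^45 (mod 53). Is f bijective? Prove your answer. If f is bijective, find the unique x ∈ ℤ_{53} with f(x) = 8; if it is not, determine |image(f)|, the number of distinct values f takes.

22

Since 53 is prime, the nonzero elements of ℤ_{53} form a cyclic group of order 52.
As gcd(45, 52) = 1, raising to the 45th power is a bijection on this group: if s^45 ≡ t^45 then (st^{−1})^45 = 1, and the only element of order dividing gcd(45, 52) = 1 is 1, so s = t.
With f(0) = 0 this makes f injective on all of ℤ_{53}, hence bijective (finite equal-size domain and codomain). In particular f is bijective.
Since f is bijective, we find the preimage of 8. The inverse of x ↦ x^45 on (ℤ_{53})^× is x ↦ x^37, because 45·37 = 1665 = 32·52 + 1 ≡ 1 (mod 52) and x^{52} = 1 for x ≠ 0 (Fermat). So f⁻¹(8) = 8^37 mod 53.
Repeated squaring mod 53: 8^1 ≡ 8, 8^2 ≡ 8² = 64 ≡ 11, 8^4 ≡ 11² = 121 ≡ 15, 8^8 ≡ 15² = 225 ≡ 13, 8^16 ≡ 13² = 169 ≡ 10, 8^32 ≡ 10² = 100 ≡ 47. Since 37 = 32 + 4 + 1, 8^37 ≡ 47·15·8: 47·15 = 705 ≡ 16, then 16·8 = 128 ≡ 22. So 8^37 ≡ 22 (mod 53).
Hence f⁻¹(8) = 22.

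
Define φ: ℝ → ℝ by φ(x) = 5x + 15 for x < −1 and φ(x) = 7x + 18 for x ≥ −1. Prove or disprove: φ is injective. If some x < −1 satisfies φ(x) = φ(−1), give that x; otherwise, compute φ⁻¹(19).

1/7

Both pieces are strictly increasing (slopes 5 and 7), so each is injective on its own interval.
The left piece maps (−∞, −1) onto (−∞, 10); the right piece maps [−1, ∞) onto [11, ∞).
These images are disjoint, so no value is attained by both pieces. Therefore φ is injective.
Because the two images are disjoint, no x < −1 has φ(x) = φ(−1), so we compute φ⁻¹(19): 19 lies in [11, ∞), so solve 7x + 18 = 19: x = (19 − 18)/7 = 1/7.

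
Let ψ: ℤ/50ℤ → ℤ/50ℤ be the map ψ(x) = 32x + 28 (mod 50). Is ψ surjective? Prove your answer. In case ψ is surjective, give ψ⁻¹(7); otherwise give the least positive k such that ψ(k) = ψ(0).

25

By definition, ψ is surjective if every y in the codomain equals ψ(x) for some x in the domain.
Since gcd(32, 50) = 2, we have 32x ≡ 0 (mod 2) for all x, so ψ(x) ≡ 0 (mod 2).
But 1 ≢ 0 (mod 2), so 1 ∈ ℤ/50ℤ has no preimage. Therefore ψ is not surjective.
Since ψ is not surjective, we find the least positive k with ψ(k) = ψ(0): this means 32k ≡ 0 (mod 50), i.e. 50 ∣ 32k. Since gcd(32, 50) = 2, dividing through by 2 this holds exactly when 25 ∣ 16k, and as gcd(16, 25) = 1, exactly when 25 ∣ k.
The smallest positive such k is 25.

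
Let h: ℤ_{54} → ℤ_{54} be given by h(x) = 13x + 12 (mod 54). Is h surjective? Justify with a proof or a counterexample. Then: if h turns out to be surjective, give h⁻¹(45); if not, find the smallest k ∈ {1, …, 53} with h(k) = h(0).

Recall that h is surjective if every y in the codomain equals h(x) for some x in the domain.
Since gcd(13, 54) = 1, 13 is invertible modulo 54. Euclid's algorithm: 54 = 4·13 + 2, 13 = 6·2 + 1; back-substituting gives 1 = 25·13 − 6·54, so 13⁻¹ ≡ 25 (mod 54).
For any y ∈ ℤ_{54}, x = 25(y − 12) mod 54 satisfies h(x) = 13·25(y − 12) + 12 ≡ y (since 13·25 ≡ 1 mod 54). So every y has a preimage.
Thus h is surjective.
Since h is surjective, we compute h⁻¹(45): solve 13x + 12 ≡ 45 (mod 54), i.e. 13x ≡ 33 (mod 54).
Multiplying by 13⁻¹ = 25 gives x ≡ 25·33 = 825 = 15·54 + 15 ≡ 15 (mod 54).
Check: h(15) = 13·15 + 12 = 207 = 3·54 + 45 ≡ 45 (mod 54).

15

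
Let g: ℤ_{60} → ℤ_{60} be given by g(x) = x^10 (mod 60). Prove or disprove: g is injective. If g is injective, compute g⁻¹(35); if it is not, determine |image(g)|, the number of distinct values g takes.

12

g(2): Repeated squaring mod 60: 2^1 ≡ 2, 2^2 ≡ 2² = 4, 2^4 ≡ 4² = 16, 2^8 ≡ 16² = 256 ≡ 16. Since 10 = 8 + 2, 2^10 ≡ 16·4: 16·4 = 64 ≡ 4. So 2^10 ≡ 4 (mod 60).
g(8): Repeated squaring mod 60: 8^1 ≡ 8, 8^2 ≡ 8² = 64 ≡ 4, 8^4 ≡ 4² = 16, 8^8 ≡ 16² = 256 ≡ 16. Since 10 = 8 + 2, 8^10 ≡ 16·4: 16·4 = 64 ≡ 4. So 8^10 ≡ 4 (mod 60).
So g(2) = g(8) = 4 while 2 ≠ 8, therefore g is not injective.
Since g is not injective, we determine |image(g)|. Computing x^10 mod 60 for each x (by repeated squaring, reducing mod 60 at every step), the values g(0), g(1), …, g(59) are: 0, 1, 4, 9, 16, 25, 36, 49, 4, 21, 40, 1, 24, 49, 16, 45, 16, 49, 24, 1, 40, 21, 4, 49, 36, 25, 16, 9, 4, 1, 0, 1, 4, 9, 16, 25, 36, 49, 4, 21, 40, 1, 24, 49, 16, 45, 16, 49, 24, 1, 40, 21, 4, 49, 36, 25, 16, 9, 4, 1.
The distinct values are {0, 1, 4, 9, 16, 21, 24, 25, 36, 40, 45, 49}; there are 12 of them.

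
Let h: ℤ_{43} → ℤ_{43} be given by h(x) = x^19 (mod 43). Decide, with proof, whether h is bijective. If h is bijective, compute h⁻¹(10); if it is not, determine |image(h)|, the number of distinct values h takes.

23

Since 43 is prime, the nonzero elements of ℤ_{43} form a cyclic group of order 42.
As gcd(19, 42) = 1, raising to the 19th power is a bijection on this group: if s^19 ≡ t^19 then (st^{−1})^19 = 1, and the only element of order dividing gcd(19, 42) = 1 is 1, so s = t.
With h(0) = 0 this makes h injective on all of ℤ_{43}, hence bijective (finite equal-size domain and codomain). In particular h is bijective.
Since h is bijective, we find the preimage of 10. The inverse of x ↦ x^19 on (ℤ_{43})^× is x ↦ x^31, because 19·31 = 589 = 14·42 + 1 ≡ 1 (mod 42) and x^{42} = 1 for x ≠ 0 (Fermat). So h⁻¹(10) = 10^31 mod 43.
Repeated squaring mod 43: 10^1 ≡ 10, 10^2 ≡ 10² = 100 ≡ 14, 10^4 ≡ 14² = 196 ≡ 24, 10^8 ≡ 24² = 576 ≡ 17, 10^16 ≡ 17² = 289 ≡ 31. Since 31 = 16 + 8 + 4 + 2 + 1, 10^31 ≡ 31·17·24·14·10: 31·17 = 527 ≡ 11, then 11·24 = 264 ≡ 6, then 6·14 = 84 ≡ 41, then 41·10 = 410 ≡ 23. So 10^31 ≡ 23 (mod 43).
Hence h⁻¹(10) = 23.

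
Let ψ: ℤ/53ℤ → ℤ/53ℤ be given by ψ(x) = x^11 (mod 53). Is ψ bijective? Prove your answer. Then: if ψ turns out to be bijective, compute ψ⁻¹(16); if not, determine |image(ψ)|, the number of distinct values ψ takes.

13

Since 53 is prime, the nonzero elements of ℤ/53ℤ form a cyclic group of order 52.
As gcd(11, 52) = 1, raising to the 11th power is a bijection on this group: if u^11 ≡ v^11 then (uv^{−1})^11 = 1, and the only element of order dividing gcd(11, 52) = 1 is 1, so u = v.
With ψ(0) = 0 this makes ψ injective on all of ℤ/53ℤ, hence bijective (finite equal-size domain and codomain). In particular ψ is bijective.
Since ψ is bijective, we find the preimage of 16. The inverse of x ↦ x^11 on (ℤ/53ℤ)^× is x ↦ x^19, because 11·19 = 209 = 4·52 + 1 ≡ 1 (mod 52) and x^{52} = 1 for x ≠ 0 (Fermat). So ψ⁻¹(16) = 16^19 mod 53.
Repeated squaring mod 53: 16^1 ≡ 16, 16^2 ≡ 16² = 256 ≡ 44, 16^4 ≡ 44² = 1936 ≡ 28, 16^8 ≡ 28² = 784 ≡ 42, 16^16 ≡ 42² = 1764 ≡ 15. Since 19 = 16 + 2 + 1, 16^19 ≡ 15·44·16: 15·44 = 660 ≡ 24, then 24·16 = 384 ≡ 13. So 16^19 ≡ 13 (mod 53).
Hence ψ⁻¹(16) = 13.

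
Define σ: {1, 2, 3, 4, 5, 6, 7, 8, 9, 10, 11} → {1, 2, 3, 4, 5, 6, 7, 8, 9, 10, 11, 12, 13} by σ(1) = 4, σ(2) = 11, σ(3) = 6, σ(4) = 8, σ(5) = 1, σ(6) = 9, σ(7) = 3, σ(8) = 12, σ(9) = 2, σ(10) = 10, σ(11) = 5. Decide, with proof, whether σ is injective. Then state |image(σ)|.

The values σ(1), …, σ(11) are 4, 11, 6, 8, 1, 9, 3, 12, 2, 10, 5 — all distinct.
So σ(a) = σ(b) only when a = b, and σ is injective.
The image of σ is {1, 2, 3, 4, 5, 6, 8, 9, 10, 11, 12}, which has 11 elements.

11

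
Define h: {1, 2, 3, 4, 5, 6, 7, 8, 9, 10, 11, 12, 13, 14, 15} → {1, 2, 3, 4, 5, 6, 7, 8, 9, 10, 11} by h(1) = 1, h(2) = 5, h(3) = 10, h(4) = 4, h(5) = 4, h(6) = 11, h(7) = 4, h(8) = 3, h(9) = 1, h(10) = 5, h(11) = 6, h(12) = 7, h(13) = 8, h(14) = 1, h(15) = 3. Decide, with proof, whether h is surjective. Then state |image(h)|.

9

No element maps to 2, so h is not surjective.
The image of h is {1, 3, 4, 5, 6, 7, 8, 10, 11}, which has 9 elements.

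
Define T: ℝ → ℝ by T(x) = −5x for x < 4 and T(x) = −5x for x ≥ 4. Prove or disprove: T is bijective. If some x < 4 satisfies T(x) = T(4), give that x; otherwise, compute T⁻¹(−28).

Both pieces are strictly decreasing (slopes −5 and −5), so each is injective on its own interval.
The left piece maps (−∞, 4) onto (−20, ∞); the right piece maps [4, ∞) onto (−∞, −20].
Since −20 = −20, the images partition ℝ: T is injective and surjective, hence bijective.
Because the two images are disjoint, no x < 4 has T(x) = T(4), so we compute T⁻¹(−28): −28 lies in (−∞, −20], so solve −5x = −28: x = (−28 − 0)/(−5) = 28/5.

28/5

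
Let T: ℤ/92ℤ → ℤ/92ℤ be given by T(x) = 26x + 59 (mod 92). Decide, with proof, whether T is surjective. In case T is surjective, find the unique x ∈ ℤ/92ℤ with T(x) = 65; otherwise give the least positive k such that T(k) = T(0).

46

Since gcd(26, 92) = 2, we have 26x ≡ 0 (mod 2) for all x, so T(x) ≡ 1 (mod 2).
But 0 ≢ 1 (mod 2), so 0 ∈ ℤ/92ℤ has no preimage. Thus T is not surjective.
Since T is not surjective, we find the least positive k with T(k) = T(0): this means 26k ≡ 0 (mod 92), i.e. 92 ∣ 26k. Since gcd(26, 92) = 2, dividing through by 2 this holds exactly when 46 ∣ 13k, and as gcd(13, 46) = 1, exactly when 46 ∣ k.
The smallest positive such k is 46.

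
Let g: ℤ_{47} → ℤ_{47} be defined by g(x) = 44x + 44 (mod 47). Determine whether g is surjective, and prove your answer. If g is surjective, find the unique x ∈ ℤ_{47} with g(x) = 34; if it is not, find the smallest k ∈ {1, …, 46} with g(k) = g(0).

Since gcd(44, 47) = 1, 44 is invertible modulo 47. Euclid's algorithm: 47 = 1·44 + 3, 44 = 14·3 + 2, 3 = 1·2 + 1; back-substituting gives 1 = 31·44 − 29·47, so 44⁻¹ ≡ 31 (mod 47).
Then y ↦ 31(y − 44) is a two-sided inverse to g, so every y ∈ ℤ_{47} has a preimage.
Therefore g is surjective.
Since g is surjective, we compute g⁻¹(34): solve 44x + 44 ≡ 34 (mod 47), i.e. 44x ≡ 37 (mod 47).
Multiplying by 44⁻¹ = 31 gives x ≡ 31·37 = 1147 = 24·47 + 19 ≡ 19 (mod 47).
Check: g(19) = 44·19 + 44 = 880 = 18·47 + 34 ≡ 34 (mod 47).

19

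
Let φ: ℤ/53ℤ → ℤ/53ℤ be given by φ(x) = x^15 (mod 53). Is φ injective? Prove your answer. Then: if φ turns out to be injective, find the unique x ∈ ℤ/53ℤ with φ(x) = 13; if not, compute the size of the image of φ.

Since 53 is prime, the nonzero elements of ℤ/53ℤ form a cyclic group of order 52.
As gcd(15, 52) = 1, raising to the 15th power is a bijection on this group: if u^15 ≡ v^15 then (uv^{−1})^15 = 1, and the only element of order dividing gcd(15, 52) = 1 is 1, so u = v.
With φ(0) = 0 this makes φ injective on all of ℤ/53ℤ, hence bijective (finite equal-size domain and codomain). In particular φ is injective.
Since φ is injective, we find the preimage of 13. The inverse of x ↦ x^15 on (ℤ/53ℤ)^× is x ↦ x^7, because 15·7 = 105 = 2·52 + 1 ≡ 1 (mod 52) and x^{52} = 1 for x ≠ 0 (Fermat). So φ⁻¹(13) = 13^7 mod 53.
Repeated squaring mod 53: 13^1 ≡ 13, 13^2 ≡ 13² = 169 ≡ 10, 13^4 ≡ 10² = 100 ≡ 47. Since 7 = 4 + 2 + 1, 13^7 ≡ 47·10·13: 47·10 = 470 ≡ 46, then 46·13 = 598 ≡ 15. So 13^7 ≡ 15 (mod 53).
Hence φ⁻¹(13) = 15.

15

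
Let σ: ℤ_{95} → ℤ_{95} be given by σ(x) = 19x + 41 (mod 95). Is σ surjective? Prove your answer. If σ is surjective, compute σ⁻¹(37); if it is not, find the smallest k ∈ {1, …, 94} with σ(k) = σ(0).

Since gcd(19, 95) = 19, we have 19x ≡ 0 (mod 19) for all x, so σ(x) ≡ 3 (mod 19).
But 0 ≢ 3 (mod 19), so 0 ∈ ℤ_{95} has no preimage. Hence σ is not surjective.
Since σ is not surjective, we find the least positive k with σ(k) = σ(0): this means 19k ≡ 0 (mod 95), i.e. 95 ∣ 19k. Since gcd(19, 95) = 19, dividing through by 19 this holds exactly when 5 ∣ k.
The smallest positive such k is 5.

5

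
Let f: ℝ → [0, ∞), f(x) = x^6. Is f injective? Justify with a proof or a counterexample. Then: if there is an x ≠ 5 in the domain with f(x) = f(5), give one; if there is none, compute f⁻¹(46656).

f(5) = 15625 = (−5)^6 = f(−5) (since 6 is even), with 5 ≠ −5. So f is not injective.
For the follow-up, such an x exists: taking x = −5 ∈ ℝ gives f(−5) = 15625 = f(5) with −5 ≠ 5.

-5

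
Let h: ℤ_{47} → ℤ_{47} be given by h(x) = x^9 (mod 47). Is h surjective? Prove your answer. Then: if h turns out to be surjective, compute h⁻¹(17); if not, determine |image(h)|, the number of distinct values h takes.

18

Since 47 is prime, the nonzero elements of ℤ_{47} form a cyclic group of order 46.
As gcd(9, 46) = 1, raising to the 9th power is a bijection on this group: if x_1^9 ≡ x_2^9 then (x_1x_2^{−1})^9 = 1, and the only element of order dividing gcd(9, 46) = 1 is 1, so x_1 = x_2.
With h(0) = 0 this makes h injective on all of ℤ_{47}, hence bijective (finite equal-size domain and codomain). In particular h is surjective.
Since h is surjective, we find the preimage of 17. The inverse of x ↦ x^9 on (ℤ_{47})^× is x ↦ x^41, because 9·41 = 369 = 8·46 + 1 ≡ 1 (mod 46) and x^{46} = 1 for x ≠ 0 (Fermat). So h⁻¹(17) = 17^41 mod 47.
Repeated squaring mod 47: 17^1 ≡ 17, 17^2 ≡ 17² = 289 ≡ 7, 17^4 ≡ 7² = 49 ≡ 2, 17^8 ≡ 2² = 4, 17^16 ≡ 4² = 16, 17^32 ≡ 16² = 256 ≡ 21. Since 41 = 32 + 8 + 1, 17^41 ≡ 21·4·17: 21·4 = 84 ≡ 37, then 37·17 = 629 ≡ 18. So 17^41 ≡ 18 (mod 47).
Hence h⁻¹(17) = 18.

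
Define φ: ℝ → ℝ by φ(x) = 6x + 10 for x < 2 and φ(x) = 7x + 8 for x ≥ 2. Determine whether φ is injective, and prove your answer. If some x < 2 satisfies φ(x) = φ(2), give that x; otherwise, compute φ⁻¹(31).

Both pieces are strictly increasing (slopes 6 and 7), so each is injective on its own interval.
The left piece maps (−∞, 2) onto (−∞, 22); the right piece maps [2, ∞) onto [22, ∞).
These images are disjoint, so no value is attained by both pieces. So φ is injective.
Because the two images are disjoint, no x < 2 has φ(x) = φ(2), so we compute φ⁻¹(31): 31 lies in [22, ∞), so solve 7x + 8 = 31: x = (31 − 8)/7 = 23/7.

23/7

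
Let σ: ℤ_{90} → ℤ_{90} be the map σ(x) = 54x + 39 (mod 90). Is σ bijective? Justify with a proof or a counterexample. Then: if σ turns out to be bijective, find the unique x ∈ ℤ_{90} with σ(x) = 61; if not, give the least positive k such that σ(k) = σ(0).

We have gcd(54, 90) = 18 > 1. Taking a = 0 and b = 5: σ(0) = 39 and σ(5) = 54·5 + 39 = 309 ≡ 39 (mod 90).
So σ(0) = σ(5) while 0 ≠ 5, hence σ is not injective, hence not bijective.
Since σ is not bijective, we find the least positive k with σ(k) = σ(0): this means 54k ≡ 0 (mod 90), i.e. 90 ∣ 54k. Since gcd(54, 90) = 18, dividing through by 18 this holds exactly when 5 ∣ 3k, and as gcd(3, 5) = 1, exactly when 5 ∣ k.
The smallest positive such k is 5.

5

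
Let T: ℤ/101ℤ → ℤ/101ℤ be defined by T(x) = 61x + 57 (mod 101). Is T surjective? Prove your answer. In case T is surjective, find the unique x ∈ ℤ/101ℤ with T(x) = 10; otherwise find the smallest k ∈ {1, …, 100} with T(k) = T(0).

34

Since gcd(61, 101) = 1, 61 is invertible modulo 101. Euclid's algorithm: 101 = 1·61 + 40, 61 = 1·40 + 21, 40 = 1·21 + 19, 21 = 1·19 + 2, 19 = 9·2 + 1; back-substituting gives 1 = 53·61 − 32·101, so 61⁻¹ ≡ 53 (mod 101).
Then y ↦ 53(y − 57) is a two-sided inverse to T, so every y ∈ ℤ/101ℤ has a preimage.
Thus T is surjective.
Since T is surjective, we find T⁻¹(10): we need 61x ≡ 10 − 57 ≡ 54 (mod 101). Using 61⁻¹ = 53: x ≡ 53·54 = 2862 = 28·101 + 34, so x = 34.
Check: T(34) = 61·34 + 57 = 2131 = 21·101 + 10 ≡ 10 (mod 101).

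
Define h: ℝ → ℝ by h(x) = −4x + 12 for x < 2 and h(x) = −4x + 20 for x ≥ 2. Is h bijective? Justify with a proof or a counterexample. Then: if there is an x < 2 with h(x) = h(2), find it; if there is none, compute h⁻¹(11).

0

Both pieces are strictly decreasing (slopes −4 and −4), so each is injective on its own interval.
The left piece maps (−∞, 2) onto (4, ∞); the right piece maps [2, ∞) onto (−∞, 12].
These images overlap. In particular h(2) = 12 (right piece), and solving −4x + 12 = 12 on the left piece gives x = 0 < 2.
So h(0) = h(2) with 0 ≠ 2, and h is not injective, hence not bijective. This x = 0 is the requested value below 2.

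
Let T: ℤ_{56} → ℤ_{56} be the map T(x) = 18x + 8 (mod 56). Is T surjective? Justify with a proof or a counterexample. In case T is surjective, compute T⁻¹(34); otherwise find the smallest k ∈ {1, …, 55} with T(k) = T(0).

Recall that surjectivity means every element of the codomain has a preimage under T.
Since gcd(18, 56) = 2, we have 18x ≡ 0 (mod 2) for all x, so T(x) ≡ 0 (mod 2).
But 1 ≢ 0 (mod 2), so 1 ∈ ℤ_{56} has no preimage. Hence T is not surjective.
Since T is not surjective, we find the least positive k with T(k) = T(0): this means 18k ≡ 0 (mod 56), i.e. 56 ∣ 18k. Since gcd(18, 56) = 2, dividing through by 2 this holds exactly when 28 ∣ 9k, and as gcd(9, 28) = 1, exactly when 28 ∣ k.
The smallest positive such k is 28.

28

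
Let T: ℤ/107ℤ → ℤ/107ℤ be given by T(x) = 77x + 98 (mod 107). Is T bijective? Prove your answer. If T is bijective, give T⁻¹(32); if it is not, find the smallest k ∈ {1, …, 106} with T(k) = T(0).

45

If T(x_1) = T(x_2), then 77x_1 ≡ 77x_2 (mod 107). Because gcd(77, 107) = 1, we may cancel 77 to get x_1 ≡ x_2 (mod 107).
We now compute 77⁻¹ mod 107 explicitly. Euclid's algorithm: 107 = 1·77 + 30, 77 = 2·30 + 17, 30 = 1·17 + 13, 17 = 1·13 + 4, 13 = 3·4 + 1; back-substituting gives 1 = 82·77 − 59·107, so 77⁻¹ ≡ 82 (mod 107).
Then y ↦ 82(y − 98) is a two-sided inverse to T, so every y ∈ ℤ/107ℤ has a preimage.
Hence T is bijective.
Since T is bijective, we find T⁻¹(32): we need 77x ≡ 32 − 98 ≡ 41 (mod 107). Using 77⁻¹ = 82: x ≡ 82·41 = 3362 = 31·107 + 45, so x = 45.
Check: T(45) = 77·45 + 98 = 3563 = 33·107 + 32 ≡ 32 (mod 107).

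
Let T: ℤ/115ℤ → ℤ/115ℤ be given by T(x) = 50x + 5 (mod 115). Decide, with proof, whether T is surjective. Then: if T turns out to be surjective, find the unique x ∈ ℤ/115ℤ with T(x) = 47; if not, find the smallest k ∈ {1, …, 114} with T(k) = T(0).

Since gcd(50, 115) = 5, we have 50x ≡ 0 (mod 5) for all x, so T(x) ≡ 0 (mod 5).
But 1 ≢ 0 (mod 5), so 1 ∈ ℤ/115ℤ has no preimage. Hence T is not surjective.
Since T is not surjective, we find the least positive k with T(k) = T(0): this means 50k ≡ 0 (mod 115), i.e. 115 ∣ 50k. Since gcd(50, 115) = 5, dividing through by 5 this holds exactly when 23 ∣ 10k, and as gcd(10, 23) = 1, exactly when 23 ∣ k.
The smallest positive such k is 23.

23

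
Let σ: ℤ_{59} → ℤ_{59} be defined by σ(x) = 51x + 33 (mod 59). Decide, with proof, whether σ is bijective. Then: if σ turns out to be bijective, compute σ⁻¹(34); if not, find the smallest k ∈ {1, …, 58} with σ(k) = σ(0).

22

Suppose σ(s) = σ(t) in ℤ_{59}. Then 51s + 33 ≡ 51t + 33 (mod 59), thus 51(s − t) ≡ 0 (mod 59).
Since gcd(51, 59) = 1, 51 is invertible modulo 59, so s − t ≡ 0 (mod 59), i.e. s = t.
We now compute 51⁻¹ mod 59 explicitly. Euclid's algorithm: 59 = 1·51 + 8, 51 = 6·8 + 3, 8 = 2·3 + 2, 3 = 1·2 + 1; back-substituting gives 1 = 22·51 − 19·59, so 51⁻¹ ≡ 22 (mod 59).
For any y ∈ ℤ_{59}, x = 22(y − 33) mod 59 satisfies σ(x) = 51·22(y − 33) + 33 ≡ y (since 51·22 ≡ 1 mod 59). So every y has a preimage.
Therefore σ is bijective.
Since σ is bijective, we find σ⁻¹(34): we need 51x ≡ 34 − 33 ≡ 1 (mod 59). Using 51⁻¹ = 22: x ≡ 22·1 = 22, so x = 22.
Check: σ(22) = 51·22 + 33 = 1155 = 19·59 + 34 ≡ 34 (mod 59).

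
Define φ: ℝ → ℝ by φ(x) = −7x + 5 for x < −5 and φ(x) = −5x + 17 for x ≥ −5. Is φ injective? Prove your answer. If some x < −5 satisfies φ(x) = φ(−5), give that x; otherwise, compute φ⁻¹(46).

-37/7

Both pieces are strictly decreasing (slopes −7 and −5), so each is injective on its own interval.
The left piece maps (−∞, −5) onto (40, ∞); the right piece maps [−5, ∞) onto (−∞, 42].
These images overlap. In particular φ(−5) = 42 (right piece), and solving −7x + 5 = 42 on the left piece gives x = −37/7 < −5.
So φ(−37/7) = φ(−5) with −37/7 ≠ −5, and φ is not injective. This x = −37/7 is the requested value below −5.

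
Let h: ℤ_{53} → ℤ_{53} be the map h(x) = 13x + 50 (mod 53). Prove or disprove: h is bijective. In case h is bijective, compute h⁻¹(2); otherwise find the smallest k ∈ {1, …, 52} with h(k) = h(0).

33

By definition, h is injective if h(s) = h(t) implies s = t.
If h(s) = h(t), then 13s ≡ 13t (mod 53). Because gcd(13, 53) = 1, we may cancel 13 to get s ≡ t (mod 53).
We now compute 13⁻¹ mod 53 explicitly. Euclid's algorithm: 53 = 4·13 + 1; back-substituting gives 1 = 49·13 − 12·53, so 13⁻¹ ≡ 49 (mod 53).
Then y ↦ 49(y − 50) is a two-sided inverse to h, so every y ∈ ℤ_{53} has a preimage.
Hence h is bijective.
Since h is bijective, we compute h⁻¹(2): solve 13x + 50 ≡ 2 (mod 53), i.e. 13x ≡ 5 (mod 53).
Multiplying by 13⁻¹ = 49 gives x ≡ 49·5 = 245 = 4·53 + 33 ≡ 33 (mod 53).
Check: h(33) = 13·33 + 50 = 479 = 9·53 + 2 ≡ 2 (mod 53).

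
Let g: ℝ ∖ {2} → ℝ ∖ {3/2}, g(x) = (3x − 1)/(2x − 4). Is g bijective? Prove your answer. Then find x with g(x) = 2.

7

Suppose g(s) = g(t). Cross-multiplying: (3s − 1)(2t − 4) = (3t − 1)(2s − 4).
Expanding both sides and cancelling the symmetric terms leaves −10·(s − t) = 0. Since −10 ≠ 0, s = t. So g is injective.
For any y ≠ 3/2, solving y(2x − 4) = 3x − 1 for x gives a well-defined x ≠ 2. So g is surjective.
So g is bijective.
Solving g(x) = 2: cross-multiplying gives 3x − 1 = 2(2x − 4), which rearranges to −1x = −7, so x = 7.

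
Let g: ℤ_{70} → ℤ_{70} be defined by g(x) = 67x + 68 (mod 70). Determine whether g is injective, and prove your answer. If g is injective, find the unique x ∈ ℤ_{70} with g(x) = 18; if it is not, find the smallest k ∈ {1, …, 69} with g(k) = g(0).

40

If g(u) = g(v), then 67u ≡ 67v (mod 70). Because gcd(67, 70) = 1, we may cancel 67 to get u ≡ v (mod 70).
So g is injective.
We now compute 67⁻¹ mod 70 explicitly. Euclid's algorithm: 70 = 1·67 + 3, 67 = 22·3 + 1; back-substituting gives 1 = 23·67 − 22·70, so 67⁻¹ ≡ 23 (mod 70).
Since g is injective, we compute g⁻¹(18): solve 67x + 68 ≡ 18 (mod 70), i.e. 67x ≡ 20 (mod 70).
Multiplying by 67⁻¹ = 23 gives x ≡ 23·20 = 460 = 6·70 + 40 ≡ 40 (mod 70).
Check: g(40) = 67·40 + 68 = 2748 = 39·70 + 18 ≡ 18 (mod 70).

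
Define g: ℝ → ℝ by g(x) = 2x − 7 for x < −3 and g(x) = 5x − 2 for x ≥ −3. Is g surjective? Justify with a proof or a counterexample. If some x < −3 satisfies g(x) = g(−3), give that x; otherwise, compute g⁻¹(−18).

Both pieces are strictly increasing (slopes 2 and 5), so each is injective on its own interval.
The left piece maps (−∞, −3) onto (−∞, −13); the right piece maps [−3, ∞) onto [−17, ∞).
The union (−∞, −13) ∪ [−17, ∞) covers ℝ, so g is surjective.
For the follow-up: the images overlap, so an x < −3 with g(x) = g(−3) exists. g(−3) = −17; solving 2x − 7 = −17 for x < −3 gives x = (−17 + 7)/2 = −5.

-5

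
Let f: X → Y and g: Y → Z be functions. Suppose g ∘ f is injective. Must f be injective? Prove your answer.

injective

Suppose f(u) = f(v). Applying g: (g ∘ f)(u) = (g ∘ f)(v). Since g ∘ f is injective, u = v. So f is injective.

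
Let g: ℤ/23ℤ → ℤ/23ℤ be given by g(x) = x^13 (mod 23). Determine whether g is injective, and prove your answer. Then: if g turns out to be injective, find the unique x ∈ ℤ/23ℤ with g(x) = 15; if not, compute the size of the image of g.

10

Since 23 is prime, the nonzero elements of ℤ/23ℤ form a cyclic group of order 22.
As gcd(13, 22) = 1, raising to the 13th power is a bijection on this group: if s^13 ≡ t^13 then (st^{−1})^13 = 1, and the only element of order dividing gcd(13, 22) = 1 is 1, so s = t.
With g(0) = 0 this makes g injective on all of ℤ/23ℤ, hence bijective (finite equal-size domain and codomain). In particular g is injective.
Since g is injective, we find the preimage of 15. The inverse of x ↦ x^13 on (ℤ/23ℤ)^× is x ↦ x^17, because 13·17 = 221 = 10·22 + 1 ≡ 1 (mod 22) and x^{22} = 1 for x ≠ 0 (Fermat). So g⁻¹(15) = 15^17 mod 23.
Repeated squaring mod 23: 15^1 ≡ 15, 15^2 ≡ 15² = 225 ≡ 18, 15^4 ≡ 18² = 324 ≡ 2, 15^8 ≡ 2² = 4, 15^16 ≡ 4² = 16. Since 17 = 16 + 1, 15^17 ≡ 16·15: 16·15 = 240 ≡ 10. So 15^17 ≡ 10 (mod 23).
Hence g⁻¹(15) = 10.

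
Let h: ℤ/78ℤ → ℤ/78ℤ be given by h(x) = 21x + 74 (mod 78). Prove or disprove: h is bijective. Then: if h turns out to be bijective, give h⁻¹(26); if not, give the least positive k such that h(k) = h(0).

26

We have gcd(21, 78) = 3 > 1. Taking a = 0 and b = 26: h(0) = 74 and h(26) = 21·26 + 74 = 620 ≡ 74 (mod 78).
So h(0) = h(26) while 0 ≠ 26, therefore h is not injective, hence not bijective.
Since h is not bijective, we find the least positive k with h(k) = h(0): this means 21k ≡ 0 (mod 78), i.e. 78 ∣ 21k. Since gcd(21, 78) = 3, dividing through by 3 this holds exactly when 26 ∣ 7k, and as gcd(7, 26) = 1, exactly when 26 ∣ k.
The smallest positive such k is 26.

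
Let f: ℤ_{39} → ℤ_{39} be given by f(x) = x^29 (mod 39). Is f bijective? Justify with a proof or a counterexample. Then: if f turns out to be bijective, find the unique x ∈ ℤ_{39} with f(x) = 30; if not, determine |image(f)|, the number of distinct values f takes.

36

Computing x^29 mod 39 for each x (by repeated squaring, reducing mod 39 at every step), the values f(0), f(1), …, f(38) are: 0, 1, 32, 9, 10, 5, 15, 37, 8, 3, 4, 20, 12, 13, 14, 6, 22, 23, 18, 28, 11, 21, 16, 17, 33, 25, 26, 27, 19, 35, 36, 31, 2, 24, 34, 29, 30, 7, 38.
Every element of ℤ_{39} appears exactly once in this list, so f is a bijection, and in particular bijective.
Since f is bijective, we read off the preimage of 30 from the same table: f(36) = 30, so f⁻¹(30) = 36.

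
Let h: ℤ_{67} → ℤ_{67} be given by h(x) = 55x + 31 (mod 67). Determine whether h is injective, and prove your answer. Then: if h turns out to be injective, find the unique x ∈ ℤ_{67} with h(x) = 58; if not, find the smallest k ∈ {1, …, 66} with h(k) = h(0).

Recall: h is injective if h(s) = h(t) implies s = t.
If h(s) = h(t), then 55s ≡ 55t (mod 67). Because gcd(55, 67) = 1, we may cancel 55 to get s ≡ t (mod 67).
Therefore h is injective.
We now compute 55⁻¹ mod 67 explicitly. Euclid's algorithm: 67 = 1·55 + 12, 55 = 4·12 + 7, 12 = 1·7 + 5, 7 = 1·5 + 2, 5 = 2·2 + 1; back-substituting gives 1 = 39·55 − 32·67, so 55⁻¹ ≡ 39 (mod 67).
Since h is injective, we find h⁻¹(58): we need 55x ≡ 58 − 31 ≡ 27 (mod 67). Using 55⁻¹ = 39: x ≡ 39·27 = 1053 = 15·67 + 48, so x = 48.
Check: h(48) = 55·48 + 31 = 2671 = 39·67 + 58 ≡ 58 (mod 67).

48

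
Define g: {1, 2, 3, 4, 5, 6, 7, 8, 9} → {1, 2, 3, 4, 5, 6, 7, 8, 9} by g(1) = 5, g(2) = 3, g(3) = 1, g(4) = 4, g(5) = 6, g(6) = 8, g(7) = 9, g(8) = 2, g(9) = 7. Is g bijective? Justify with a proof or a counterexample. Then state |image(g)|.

9

The values 5, 3, 1, 4, 6, 8, 9, 2, 7 are a permutation of {1, 2, 3, 4, 5, 6, 7, 8, 9}: each element appears exactly once.
So g is injective and surjective, hence bijective.
The image of g is {1, 2, 3, 4, 5, 6, 7, 8, 9}, which has 9 elements.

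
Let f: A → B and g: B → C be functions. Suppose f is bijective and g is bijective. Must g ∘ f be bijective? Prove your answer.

Injectivity: if g(f(s)) = g(f(t)) then f(s) = f(t) (g injective) so s = t (f injective).
Surjectivity: for c ∈ C pick b with g(b) = c, then a with f(a) = b; then (g ∘ f)(a) = c.
Thus g ∘ f is bijective.

bijective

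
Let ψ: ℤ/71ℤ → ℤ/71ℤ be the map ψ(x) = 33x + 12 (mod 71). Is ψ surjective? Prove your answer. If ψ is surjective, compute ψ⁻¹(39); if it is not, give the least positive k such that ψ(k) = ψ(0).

Since gcd(33, 71) = 1, 33 is invertible modulo 71. Euclid's algorithm: 71 = 2·33 + 5, 33 = 6·5 + 3, 5 = 1·3 + 2, 3 = 1·2 + 1; back-substituting gives 1 = 28·33 − 13·71, so 33⁻¹ ≡ 28 (mod 71).
For any y ∈ ℤ/71ℤ, x = 28(y − 12) mod 71 satisfies ψ(x) = 33·28(y − 12) + 12 ≡ y (since 33·28 ≡ 1 mod 71). So every y has a preimage.
So ψ is surjective.
Since ψ is surjective, we find ψ⁻¹(39): we need 33x ≡ 39 − 12 ≡ 27 (mod 71). Using 33⁻¹ = 28: x ≡ 28·27 = 756 = 10·71 + 46, so x = 46.
Check: ψ(46) = 33·46 + 12 = 1530 = 21·71 + 39 ≡ 39 (mod 71).

46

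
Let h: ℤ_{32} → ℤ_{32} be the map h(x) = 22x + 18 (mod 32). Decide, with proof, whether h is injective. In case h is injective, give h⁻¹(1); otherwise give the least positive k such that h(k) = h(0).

By definition, h is injective if h(s) = h(t) implies s = t.
We have gcd(22, 32) = 2 > 1. Taking s = 0 and t = 16: h(0) = 18 and h(16) = 22·16 + 18 = 370 ≡ 18 (mod 32).
So h(0) = h(16) while 0 ≠ 16, therefore h is not injective.
Since h is not injective, we find the least positive k with h(k) = h(0): this means 22k ≡ 0 (mod 32), i.e. 32 ∣ 22k. Since gcd(22, 32) = 2, dividing through by 2 this holds exactly when 16 ∣ 11k, and as gcd(11, 16) = 1, exactly when 16 ∣ k.
The smallest positive such k is 16.

16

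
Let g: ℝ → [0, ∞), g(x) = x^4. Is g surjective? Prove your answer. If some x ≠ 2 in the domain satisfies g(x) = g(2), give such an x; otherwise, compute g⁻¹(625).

-2

For any y ∈ [0, ∞), x = y^{1/4} ∈ ℝ satisfies x^4 = y, so g is surjective.
For the follow-up, such an x exists: taking x = −2 ∈ ℝ gives g(−2) = 16 = g(2) with −2 ≠ 2.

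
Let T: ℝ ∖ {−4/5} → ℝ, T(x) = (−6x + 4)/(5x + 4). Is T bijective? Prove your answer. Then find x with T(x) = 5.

If T(x) = −6/5, cross-multiplying gives 5(−6x + 4) = −6(5x + 4), which simplifies to 20 = −24 — false.  So −6/5 has no preimage and T is not surjective.
Hence T is not bijective.
Solving T(x) = 5: cross-multiplying gives −6x + 4 = 5(5x + 4), which rearranges to −31x = 16, so x = −16/31.

-16/31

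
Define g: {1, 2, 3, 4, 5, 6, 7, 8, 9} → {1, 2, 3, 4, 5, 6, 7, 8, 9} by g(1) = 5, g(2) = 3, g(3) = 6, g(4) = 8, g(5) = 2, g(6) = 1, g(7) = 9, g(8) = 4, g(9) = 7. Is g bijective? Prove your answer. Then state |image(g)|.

The values 5, 3, 6, 8, 2, 1, 9, 4, 7 are a permutation of {1, 2, 3, 4, 5, 6, 7, 8, 9}: each element appears exactly once.
So g is injective and surjective, hence bijective.
The image of g is {1, 2, 3, 4, 5, 6, 7, 8, 9}, which has 9 elements.

9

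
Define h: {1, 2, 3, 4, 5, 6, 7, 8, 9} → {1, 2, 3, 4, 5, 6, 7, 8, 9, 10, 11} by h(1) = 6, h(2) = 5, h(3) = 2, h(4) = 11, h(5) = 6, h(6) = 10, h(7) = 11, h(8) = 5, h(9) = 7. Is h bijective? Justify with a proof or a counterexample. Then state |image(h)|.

h(1) = 6 = h(5) with 1 ≠ 5, so h is not injective, hence not bijective.
The image of h is {2, 5, 6, 7, 10, 11}, which has 6 elements.

6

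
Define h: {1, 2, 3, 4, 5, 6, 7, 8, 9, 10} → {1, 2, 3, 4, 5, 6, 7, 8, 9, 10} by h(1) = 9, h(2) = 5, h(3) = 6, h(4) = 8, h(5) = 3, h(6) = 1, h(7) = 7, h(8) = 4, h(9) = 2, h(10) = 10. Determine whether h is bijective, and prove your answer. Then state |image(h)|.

10

The values 9, 5, 6, 8, 3, 1, 7, 4, 2, 10 are a permutation of {1, 2, 3, 4, 5, 6, 7, 8, 9, 10}: each element appears exactly once.
So h is injective and surjective, hence bijective.
The image of h is {1, 2, 3, 4, 5, 6, 7, 8, 9, 10}, which has 10 elements.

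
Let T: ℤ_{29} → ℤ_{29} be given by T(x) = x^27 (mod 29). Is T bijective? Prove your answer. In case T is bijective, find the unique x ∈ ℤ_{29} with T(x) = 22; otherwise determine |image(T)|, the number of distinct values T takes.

4

Since 29 is prime, the nonzero elements of ℤ_{29} form a cyclic group of order 28.
As gcd(27, 28) = 1, raising to the 27th power is a bijection on this group: if a^27 ≡ b^27 then (ab^{−1})^27 = 1, and the only element of order dividing gcd(27, 28) = 1 is 1, so a = b.
With T(0) = 0 this makes T injective on all of ℤ_{29}, hence bijective (finite equal-size domain and codomain). In particular T is bijective.
Since T is bijective, we find the preimage of 22. The inverse of x ↦ x^27 on (ℤ_{29})^× is x ↦ x^27, because 27·27 = 729 = 26·28 + 1 ≡ 1 (mod 28) and x^{28} = 1 for x ≠ 0 (Fermat). So T⁻¹(22) = 22^27 mod 29.
Repeated squaring mod 29: 22^1 ≡ 22, 22^2 ≡ 22² = 484 ≡ 20, 22^4 ≡ 20² = 400 ≡ 23, 22^8 ≡ 23² = 529 ≡ 7, 22^16 ≡ 7² = 49 ≡ 20. Since 27 = 16 + 8 + 2 + 1, 22^27 ≡ 20·7·20·22: 20·7 = 140 ≡ 24, then 24·20 = 480 ≡ 16, then 16·22 = 352 ≡ 4. So 22^27 ≡ 4 (mod 29).
Hence T⁻¹(22) = 4.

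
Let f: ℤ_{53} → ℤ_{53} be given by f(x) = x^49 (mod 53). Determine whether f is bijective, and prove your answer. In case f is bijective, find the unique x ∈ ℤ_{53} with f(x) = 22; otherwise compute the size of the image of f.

Since 53 is prime, the nonzero elements of ℤ_{53} form a cyclic group of order 52.
As gcd(49, 52) = 1, raising to the 49th power is a bijection on this group: if x_1^49 ≡ x_2^49 then (x_1x_2^{−1})^49 = 1, and the only element of order dividing gcd(49, 52) = 1 is 1, so x_1 = x_2.
With f(0) = 0 this makes f injective on all of ℤ_{53}, hence bijective (finite equal-size domain and codomain). In particular f is bijective.
Since f is bijective, we find the preimage of 22. The inverse of x ↦ x^49 on (ℤ_{53})^× is x ↦ x^17, because 49·17 = 833 = 16·52 + 1 ≡ 1 (mod 52) and x^{52} = 1 for x ≠ 0 (Fermat). So f⁻¹(22) = 22^17 mod 53.
Repeated squaring mod 53: 22^1 ≡ 22, 22^2 ≡ 22² = 484 ≡ 7, 22^4 ≡ 7² = 49, 22^8 ≡ 49² = 2401 ≡ 16, 22^16 ≡ 16² = 256 ≡ 44. Since 17 = 16 + 1, 22^17 ≡ 44·22: 44·22 = 968 ≡ 14. So 22^17 ≡ 14 (mod 53).
Hence f⁻¹(22) = 14.

14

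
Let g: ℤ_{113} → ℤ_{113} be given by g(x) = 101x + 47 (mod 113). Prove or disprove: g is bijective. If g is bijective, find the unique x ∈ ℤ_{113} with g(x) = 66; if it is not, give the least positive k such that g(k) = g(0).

102

Suppose g(s) = g(t) in ℤ_{113}. Then 101s + 47 ≡ 101t + 47 (mod 113), hence 101(s − t) ≡ 0 (mod 113).
Since gcd(101, 113) = 1, 101 is invertible modulo 113, hence s − t ≡ 0 (mod 113), i.e. s = t.
We now compute 101⁻¹ mod 113 explicitly. Euclid's algorithm: 113 = 1·101 + 12, 101 = 8·12 + 5, 12 = 2·5 + 2, 5 = 2·2 + 1; back-substituting gives 1 = 47·101 − 42·113, so 101⁻¹ ≡ 47 (mod 113).
Then y ↦ 47(y − 47) is a two-sided inverse to g, so every y ∈ ℤ_{113} has a preimage.
So g is bijective.
Since g is bijective, we compute g⁻¹(66): solve 101x + 47 ≡ 66 (mod 113), i.e. 101x ≡ 19 (mod 113).
Multiplying by 101⁻¹ = 47 gives x ≡ 47·19 = 893 = 7·113 + 102 ≡ 102 (mod 113).
Check: g(102) = 101·102 + 47 = 10349 = 91·113 + 66 ≡ 66 (mod 113).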